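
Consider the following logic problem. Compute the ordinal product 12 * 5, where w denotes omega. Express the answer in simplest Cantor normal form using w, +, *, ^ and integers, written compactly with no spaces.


Compute 12 * 5.
Ordinal * is associative and left-distributive over +, but NOT commutative; for finite n>1, n*w = w but w*n stays w*n.
Both finite; ordinal * agrees with natural *: 12 * 5 = 60.
Result = 60

60


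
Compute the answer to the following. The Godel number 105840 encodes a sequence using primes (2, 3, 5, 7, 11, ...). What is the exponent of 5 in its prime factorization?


Factorize 105840 by dividing by 5 repeatedly.
Division steps: 5 divides 105840 exactly 1 time(s).
Exponent of 5 = 1

1


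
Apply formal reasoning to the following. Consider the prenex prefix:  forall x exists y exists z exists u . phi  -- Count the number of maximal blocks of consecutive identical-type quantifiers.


Quantifier-type sequence: A E E E  (A=forall, E=exists)
Group into maximal same-type runs:
  Ax1 | Ex3
Number of blocks = 2

2


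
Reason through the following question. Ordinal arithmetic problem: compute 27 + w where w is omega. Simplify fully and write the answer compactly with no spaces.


Compute 27 + w.
Ordinal + is associative but NOT commutative; for finite n>0, n + w = w but w + n stays w+n.
Any finite left addend is absorbed by w on the right: 27 + w = w.
Result = w

w


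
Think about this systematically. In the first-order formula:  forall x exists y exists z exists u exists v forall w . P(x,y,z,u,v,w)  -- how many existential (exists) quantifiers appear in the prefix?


Quantifier prefix: forall x exists y exists z exists u exists v forall w
Mark each quantifier type:
  U E E E E U
Universal count = 2, Existential count = 4
Asked for existential (exists) quantifiers: 4

4


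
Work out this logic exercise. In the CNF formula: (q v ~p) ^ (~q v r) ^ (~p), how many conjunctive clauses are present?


A CNF formula is a conjunction of clauses.
Clauses are separated by ^.
Counting the conjuncts: 3 clauses.

3


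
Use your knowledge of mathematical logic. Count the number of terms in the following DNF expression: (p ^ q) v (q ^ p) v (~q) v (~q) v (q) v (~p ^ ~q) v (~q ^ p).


A DNF formula is a disjunction of terms (conjunctions).
Terms are separated by v.
Counting the disjuncts: 7 terms.

7


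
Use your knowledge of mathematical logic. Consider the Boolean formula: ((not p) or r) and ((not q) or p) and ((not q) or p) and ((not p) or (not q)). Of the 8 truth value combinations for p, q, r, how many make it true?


Evaluate all 8 assignments for p, q, r:
p=0, q=0, r=0: 1
p=0, q=0, r=1: 1
p=0, q=1, r=0: 0
p=0, q=1, r=1: 0
p=1, q=0, r=0: 0
p=1, q=0, r=1: 1
p=1, q=1, r=0: 0
p=1, q=1, r=1: 0
Satisfying count = 3

3


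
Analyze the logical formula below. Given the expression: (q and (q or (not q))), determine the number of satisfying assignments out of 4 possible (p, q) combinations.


Check all 4 assignments:
p=0, q=0: 0
p=0, q=1: 1
p=1, q=0: 0
p=1, q=1: 1
Count of True = 2

2


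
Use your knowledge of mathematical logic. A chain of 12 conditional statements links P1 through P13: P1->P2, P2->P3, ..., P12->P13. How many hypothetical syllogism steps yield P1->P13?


With 12 implications in a chain connecting 13 propositions:
P1->P2, P2->P3, ..., P12->P13
Steps needed = (number of implications) - 1 = 12 - 1 = 11

11


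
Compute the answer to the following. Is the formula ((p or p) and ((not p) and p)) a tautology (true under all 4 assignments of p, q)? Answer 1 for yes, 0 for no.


Check all 4 assignments:
p=0, q=0: 0
p=0, q=1: 0
p=1, q=0: 0
p=1, q=1: 0
Satisfying count = 0/4.
Tautology iff count = 4: no.

0


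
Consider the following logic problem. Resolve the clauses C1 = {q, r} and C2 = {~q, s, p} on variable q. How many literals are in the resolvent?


Remove q from C1 and ~q from C2.
C1 remainder: {r}
C2 remainder: {s, p}
Union (resolvent): {p, r, s}
Resolvent has 3 literal(s).

3


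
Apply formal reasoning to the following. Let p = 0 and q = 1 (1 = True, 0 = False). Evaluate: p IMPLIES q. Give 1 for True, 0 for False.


p = 0, q = 1
Operation: p IMPLIES q
Evaluate: 0 IMPLIES 1 = 1

1


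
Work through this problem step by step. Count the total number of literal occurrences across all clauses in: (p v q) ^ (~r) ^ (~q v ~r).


Counting literals in each clause:
Clause 1: 2 literal(s)
Clause 2: 1 literal(s)
Clause 3: 2 literal(s)
Total = 5

5


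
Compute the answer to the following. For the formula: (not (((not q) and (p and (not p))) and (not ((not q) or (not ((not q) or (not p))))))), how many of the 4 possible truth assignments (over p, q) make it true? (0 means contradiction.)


Check all 4 assignments:
p=0, q=0: 1
p=0, q=1: 1
p=1, q=0: 1
p=1, q=1: 1
Count of True = 4

4


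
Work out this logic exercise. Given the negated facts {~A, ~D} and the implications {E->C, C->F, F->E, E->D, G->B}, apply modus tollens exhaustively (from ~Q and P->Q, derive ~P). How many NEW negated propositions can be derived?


Initial negated facts: {~A, ~D}
Apply modus tollens to closure:
  ~D and E->D  =>  ~E
  ~E and F->E  =>  ~F
  ~F and C->F  =>  ~C
Final negated: {~A, ~C, ~D, ~E, ~F}
New negations: {~C, ~E, ~F}
Count = 3

3


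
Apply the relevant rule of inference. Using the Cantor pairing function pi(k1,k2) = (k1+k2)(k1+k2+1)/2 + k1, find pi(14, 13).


k1 + k2 = 27
(k1+k2)(k1+k2+1)/2 = 27 * 28 / 2 = 378
pi = 378 + 14 = 392

392


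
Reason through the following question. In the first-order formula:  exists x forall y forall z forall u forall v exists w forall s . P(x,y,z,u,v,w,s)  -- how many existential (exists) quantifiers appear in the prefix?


Quantifier prefix: exists x forall y forall z forall u forall v exists w forall s
Mark each quantifier type:
  E U U U U E U
Universal count = 5, Existential count = 2
Asked for existential (exists) quantifiers: 2

2


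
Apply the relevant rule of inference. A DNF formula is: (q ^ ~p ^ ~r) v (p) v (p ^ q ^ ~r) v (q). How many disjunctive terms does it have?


A DNF formula is a disjunction of terms (conjunctions).
Terms are separated by v.
Counting the disjuncts: 4 terms.

4


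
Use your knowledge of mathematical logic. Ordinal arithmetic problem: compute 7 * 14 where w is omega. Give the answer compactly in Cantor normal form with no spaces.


Compute 7 * 14.
Ordinal * is associative and left-distributive over +, but NOT commutative; for finite n>1, n*w = w but w*n stays w*n.
Both finite; ordinal * agrees with natural *: 7 * 14 = 98.
Result = 98

98


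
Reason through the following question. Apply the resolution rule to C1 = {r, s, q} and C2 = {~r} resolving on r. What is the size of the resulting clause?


Remove r from C1 and ~r from C2.
C1 remainder: {s, q}
C2 remainder: {}
Union (resolvent): {q, s}
Resolvent has 2 literal(s).

2


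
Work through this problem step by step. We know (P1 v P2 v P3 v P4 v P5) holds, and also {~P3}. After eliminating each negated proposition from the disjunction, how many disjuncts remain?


Original disjuncts (5): P1, P2, P3, P4, P5
Negated (eliminate): ~P3
Remaining disjuncts: P1, P2, P4, P5
Count = 5 - 1 = 4

4


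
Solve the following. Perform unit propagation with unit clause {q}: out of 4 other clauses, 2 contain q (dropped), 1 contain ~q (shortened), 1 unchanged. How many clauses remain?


Satisfied (removed): 2
Shortened (remain): 1
Unchanged (remain): 1
Remaining = 1 + 1 = 2

2


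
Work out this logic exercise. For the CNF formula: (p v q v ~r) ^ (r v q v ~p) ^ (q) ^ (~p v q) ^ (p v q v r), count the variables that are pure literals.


Check each variable for pure literal status:
p: mixed (not pure)
q: pure positive
r: mixed (not pure)
Pure literal count = 1

1


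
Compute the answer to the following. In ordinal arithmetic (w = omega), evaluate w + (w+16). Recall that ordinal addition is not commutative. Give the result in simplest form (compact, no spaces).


Compute w + (w+16).
Ordinal + is associative but NOT commutative; for finite n>0, n + w = w but w + n stays w+n.
w + (w+16) = (w+w) + 16 = w*2+16.
Result = w*2+16

w*2+16


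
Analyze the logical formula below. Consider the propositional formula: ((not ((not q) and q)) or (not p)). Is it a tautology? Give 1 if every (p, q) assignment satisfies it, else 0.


Check all 4 assignments:
p=0, q=0: 1
p=0, q=1: 1
p=1, q=0: 1
p=1, q=1: 1
Satisfying count = 4/4.
Tautology iff count = 4: yes.

1


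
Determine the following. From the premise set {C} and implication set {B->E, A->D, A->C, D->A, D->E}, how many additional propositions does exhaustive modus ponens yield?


Initial facts: {C}
Apply modus ponens to closure:
  (no implication fires)
Final known: {C}
New propositions: {(none)}
Count = 0

0


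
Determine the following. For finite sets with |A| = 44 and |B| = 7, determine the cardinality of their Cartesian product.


The Cartesian product A x B contains all ordered pairs (a, b).
|A x B| = |A| * |B| = 44 * 7 = 308

308


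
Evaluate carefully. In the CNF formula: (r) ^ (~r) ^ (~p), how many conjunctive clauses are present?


A CNF formula is a conjunction of clauses.
Clauses are separated by ^.
Counting the conjuncts: 3 clauses.

3


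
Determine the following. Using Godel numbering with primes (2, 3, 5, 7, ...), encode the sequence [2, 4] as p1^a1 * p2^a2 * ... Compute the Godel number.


Encode each element as an exponent of the corresponding prime:
  2^2 = 4
  3^4 = 81
Product = 4 * 81 = 324

324


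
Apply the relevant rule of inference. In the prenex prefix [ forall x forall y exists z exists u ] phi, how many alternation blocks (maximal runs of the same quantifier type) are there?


Quantifier-type sequence: A A E E  (A=forall, E=exists)
Group into maximal same-type runs:
  Ax2 | Ex2
Number of blocks = 2

2


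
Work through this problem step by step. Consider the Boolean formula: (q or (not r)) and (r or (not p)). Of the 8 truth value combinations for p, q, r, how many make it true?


Evaluate all 8 assignments for p, q, r:
p=0, q=0, r=0: 1
p=0, q=0, r=1: 0
p=0, q=1, r=0: 1
p=0, q=1, r=1: 1
p=1, q=0, r=0: 0
p=1, q=0, r=1: 0
p=1, q=1, r=0: 0
p=1, q=1, r=1: 1
Satisfying count = 4

4


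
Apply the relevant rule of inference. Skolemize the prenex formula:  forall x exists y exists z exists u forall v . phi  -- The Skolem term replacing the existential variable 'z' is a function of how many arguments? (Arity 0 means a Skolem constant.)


Quantifier prefix: forall x exists y exists z exists u forall v
'z' is existentially quantified at position 3.
Universal variables preceding it: x
Skolem function arity = 1

1


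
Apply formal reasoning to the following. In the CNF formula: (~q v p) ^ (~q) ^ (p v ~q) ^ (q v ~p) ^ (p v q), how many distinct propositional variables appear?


Identify each variable that appears in the formula.
Variables found: p, q
Count = 2

2


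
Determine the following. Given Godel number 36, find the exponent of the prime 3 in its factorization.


Factorize 36 by dividing by 3 repeatedly.
Division steps: 3 divides 36 exactly 2 time(s).
Exponent of 3 = 2

2


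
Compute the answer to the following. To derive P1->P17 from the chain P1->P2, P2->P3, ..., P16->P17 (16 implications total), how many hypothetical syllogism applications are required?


With 16 implications in a chain connecting 17 propositions:
P1->P2, P2->P3, ..., P16->P17
Steps needed = (number of implications) - 1 = 16 - 1 = 15

15


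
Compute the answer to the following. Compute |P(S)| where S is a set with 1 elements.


The power set of a set with n elements has 2^n elements.
|P(S)| = 2^1 = 2

2


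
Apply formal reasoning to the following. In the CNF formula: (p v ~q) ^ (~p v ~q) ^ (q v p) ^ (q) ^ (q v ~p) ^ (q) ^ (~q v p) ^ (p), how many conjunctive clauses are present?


A CNF formula is a conjunction of clauses.
Clauses are separated by ^.
Counting the conjuncts: 8 clauses.

8


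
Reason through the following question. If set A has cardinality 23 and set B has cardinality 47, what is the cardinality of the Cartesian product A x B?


The Cartesian product A x B contains all ordered pairs (a, b).
|A x B| = |A| * |B| = 23 * 47 = 1081

1081


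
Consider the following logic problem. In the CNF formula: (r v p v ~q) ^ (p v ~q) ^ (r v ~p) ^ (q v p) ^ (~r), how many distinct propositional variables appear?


Identify each variable that appears in the formula.
Variables found: p, q, r
Count = 3

3


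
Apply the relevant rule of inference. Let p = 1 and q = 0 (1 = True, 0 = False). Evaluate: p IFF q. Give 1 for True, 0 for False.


p = 1, q = 0
Operation: p IFF q
Evaluate: 1 IFF 0 = 0

0


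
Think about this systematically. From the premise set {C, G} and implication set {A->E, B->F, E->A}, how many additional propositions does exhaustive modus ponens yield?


Initial facts: {C, G}
Apply modus ponens to closure:
  (no implication fires)
Final known: {C, G}
New propositions: {(none)}
Count = 0

0


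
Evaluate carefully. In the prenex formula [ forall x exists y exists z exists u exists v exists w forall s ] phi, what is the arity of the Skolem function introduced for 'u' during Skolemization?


Quantifier prefix: forall x exists y exists z exists u exists v exists w forall s
'u' is existentially quantified at position 4.
Universal variables preceding it: x
Skolem function arity = 1

1


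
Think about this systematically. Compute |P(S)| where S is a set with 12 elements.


The power set of a set with n elements has 2^n elements.
|P(S)| = 2^12 = 4096

4096


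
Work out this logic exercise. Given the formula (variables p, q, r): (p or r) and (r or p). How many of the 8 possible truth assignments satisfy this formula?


Evaluate all 8 assignments for p, q, r:
p=0, q=0, r=0: 0
p=0, q=0, r=1: 1
p=0, q=1, r=0: 0
p=0, q=1, r=1: 1
p=1, q=0, r=0: 1
p=1, q=0, r=1: 1
p=1, q=1, r=0: 1
p=1, q=1, r=1: 1
Satisfying count = 6

6


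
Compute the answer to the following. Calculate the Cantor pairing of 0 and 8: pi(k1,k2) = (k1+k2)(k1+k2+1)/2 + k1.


k1 + k2 = 8
(k1+k2)(k1+k2+1)/2 = 8 * 9 / 2 = 36
pi = 36 + 0 = 36

36


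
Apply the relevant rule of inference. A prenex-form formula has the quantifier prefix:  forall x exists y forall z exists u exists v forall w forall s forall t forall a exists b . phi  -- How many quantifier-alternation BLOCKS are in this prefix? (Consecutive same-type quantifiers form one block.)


Quantifier-type sequence: A E A E E A A A A E  (A=forall, E=exists)
Group into maximal same-type runs:
  Ax1 | Ex1 | Ax1 | Ex2 | Ax4 | Ex1
Number of blocks = 6

6


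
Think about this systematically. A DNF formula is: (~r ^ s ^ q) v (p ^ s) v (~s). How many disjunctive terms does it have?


A DNF formula is a disjunction of terms (conjunctions).
Terms are separated by v.
Counting the disjuncts: 3 terms.

3


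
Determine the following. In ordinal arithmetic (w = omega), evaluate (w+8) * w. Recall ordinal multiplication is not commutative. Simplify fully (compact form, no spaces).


Compute (w+8) * w.
Ordinal * is associative and left-distributive over +, but NOT commutative; for finite n>1, n*w = w but w*n stays w*n.
(w+8) * w = sup{(w+8)*k : k<w} = sup{w*k+8} = w^2 (the +8 tail is absorbed in the limit).
Result = w^2

w^2


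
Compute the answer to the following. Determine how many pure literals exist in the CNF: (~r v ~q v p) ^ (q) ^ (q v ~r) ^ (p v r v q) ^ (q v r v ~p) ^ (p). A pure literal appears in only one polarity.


Check each variable for pure literal status:
p: mixed (not pure)
q: mixed (not pure)
r: mixed (not pure)
Pure literal count = 0

0


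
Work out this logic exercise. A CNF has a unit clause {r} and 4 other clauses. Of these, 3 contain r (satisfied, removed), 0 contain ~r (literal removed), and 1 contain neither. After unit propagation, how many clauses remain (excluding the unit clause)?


Satisfied (removed): 3
Shortened (remain): 0
Unchanged (remain): 1
Remaining = 0 + 1 = 1

1


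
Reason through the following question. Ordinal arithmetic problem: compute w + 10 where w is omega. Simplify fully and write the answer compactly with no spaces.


Compute w + 10.
Ordinal + is associative but NOT commutative; for finite n>0, n + w = w but w + n stays w+n.
w + 10 is already in normal form (a successor ordinal beyond w).
Result = w+10

w+10


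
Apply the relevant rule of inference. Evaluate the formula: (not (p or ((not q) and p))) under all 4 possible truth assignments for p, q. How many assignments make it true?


Check all 4 assignments:
p=0, q=0: 1
p=0, q=1: 1
p=1, q=0: 0
p=1, q=1: 0
Count of True = 2

2


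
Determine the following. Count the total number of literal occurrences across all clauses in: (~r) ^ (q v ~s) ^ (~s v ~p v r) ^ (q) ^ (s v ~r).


Counting literals in each clause:
Clause 1: 1 literal(s)
Clause 2: 2 literal(s)
Clause 3: 3 literal(s)
Clause 4: 1 literal(s)
Clause 5: 2 literal(s)
Total = 9

9


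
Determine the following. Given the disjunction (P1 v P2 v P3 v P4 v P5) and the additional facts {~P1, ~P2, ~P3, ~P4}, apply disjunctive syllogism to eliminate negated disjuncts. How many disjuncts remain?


Original disjuncts (5): P1, P2, P3, P4, P5
Negated (eliminate): ~P1, ~P2, ~P3, ~P4
Remaining disjuncts: P5
Count = 5 - 4 = 1

1


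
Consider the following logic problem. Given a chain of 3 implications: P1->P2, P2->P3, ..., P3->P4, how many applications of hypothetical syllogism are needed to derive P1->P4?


With 3 implications in a chain connecting 4 propositions:
P1->P2, P2->P3, ..., P3->P4
Steps needed = (number of implications) - 1 = 3 - 1 = 2

2


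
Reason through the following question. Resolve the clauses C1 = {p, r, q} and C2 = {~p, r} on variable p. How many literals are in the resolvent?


Remove p from C1 and ~p from C2.
C1 remainder: {r, q}
C2 remainder: {r}
Union (resolvent): {q, r}
Resolvent has 2 literal(s).

2


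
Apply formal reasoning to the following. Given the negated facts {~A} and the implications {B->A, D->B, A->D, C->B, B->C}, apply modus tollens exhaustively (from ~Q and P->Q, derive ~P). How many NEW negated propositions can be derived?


Initial negated facts: {~A}
Apply modus tollens to closure:
  ~A and B->A  =>  ~B
  ~B and D->B  =>  ~D
  ~B and C->B  =>  ~C
Final negated: {~A, ~B, ~C, ~D}
New negations: {~B, ~C, ~D}
Count = 3

3


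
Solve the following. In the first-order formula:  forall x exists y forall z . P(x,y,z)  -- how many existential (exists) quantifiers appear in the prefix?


Quantifier prefix: forall x exists y forall z
Mark each quantifier type:
  U E U
Universal count = 2, Existential count = 1
Asked for existential (exists) quantifiers: 1

1


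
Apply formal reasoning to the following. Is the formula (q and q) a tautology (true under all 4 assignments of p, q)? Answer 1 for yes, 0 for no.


Check all 4 assignments:
p=0, q=0: 0
p=0, q=1: 1
p=1, q=0: 0
p=1, q=1: 1
Satisfying count = 2/4.
Tautology iff count = 4: no.

0


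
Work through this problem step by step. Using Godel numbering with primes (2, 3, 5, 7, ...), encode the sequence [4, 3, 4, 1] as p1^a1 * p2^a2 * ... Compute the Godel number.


Encode each element as an exponent of the corresponding prime:
  2^4 = 16
  3^3 = 27
  5^4 = 625
  7^1 = 7
Product = 16 * 27 * 625 * 7 = 1890000

1890000


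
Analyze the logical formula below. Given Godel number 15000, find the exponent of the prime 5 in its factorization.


Factorize 15000 by dividing by 5 repeatedly.
Division steps: 5 divides 15000 exactly 4 time(s).
Exponent of 5 = 4

4


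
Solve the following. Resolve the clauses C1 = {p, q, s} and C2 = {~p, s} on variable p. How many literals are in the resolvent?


Remove p from C1 and ~p from C2.
C1 remainder: {q, s}
C2 remainder: {s}
Union (resolvent): {q, s}
Resolvent has 2 literal(s).

2


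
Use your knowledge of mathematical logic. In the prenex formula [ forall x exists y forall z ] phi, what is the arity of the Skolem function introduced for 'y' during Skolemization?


Quantifier prefix: forall x exists y forall z
'y' is existentially quantified at position 2.
Universal variables preceding it: x
Skolem function arity = 1

1


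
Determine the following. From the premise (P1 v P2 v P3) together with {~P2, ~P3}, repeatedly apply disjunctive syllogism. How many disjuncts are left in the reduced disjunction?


Original disjuncts (3): P1, P2, P3
Negated (eliminate): ~P2, ~P3
Remaining disjuncts: P1
Count = 3 - 2 = 1

1


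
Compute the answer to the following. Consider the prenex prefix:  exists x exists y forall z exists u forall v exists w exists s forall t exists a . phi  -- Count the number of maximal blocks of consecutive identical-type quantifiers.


Quantifier-type sequence: E E A E A E E A E  (A=forall, E=exists)
Group into maximal same-type runs:
  Ex2 | Ax1 | Ex1 | Ax1 | Ex2 | Ax1 | Ex1
Number of blocks = 7

7


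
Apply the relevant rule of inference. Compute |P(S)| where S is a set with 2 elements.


The power set of a set with n elements has 2^n elements.
|P(S)| = 2^2 = 4

4


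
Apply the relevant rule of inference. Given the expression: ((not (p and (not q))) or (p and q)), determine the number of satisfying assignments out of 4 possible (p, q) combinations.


Check all 4 assignments:
p=0, q=0: 1
p=0, q=1: 1
p=1, q=0: 0
p=1, q=1: 1
Count of True = 3

3


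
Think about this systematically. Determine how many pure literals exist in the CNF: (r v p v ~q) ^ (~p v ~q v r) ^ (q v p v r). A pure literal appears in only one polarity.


Check each variable for pure literal status:
p: mixed (not pure)
q: mixed (not pure)
r: pure positive
Pure literal count = 1

1


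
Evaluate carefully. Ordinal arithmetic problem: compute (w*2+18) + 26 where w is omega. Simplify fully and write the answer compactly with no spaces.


Compute (w*2+18) + 26.
Ordinal + is associative but NOT commutative; for finite n>0, n + w = w but w + n stays w+n.
By associativity: (w*2+18) + 26 = w*2 + (18+26) = w*2+44.
Result = w*2+44

w*2+44


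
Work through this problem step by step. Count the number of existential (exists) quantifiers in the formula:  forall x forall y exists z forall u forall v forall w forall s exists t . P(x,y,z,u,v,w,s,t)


Quantifier prefix: forall x forall y exists z forall u forall v forall w forall s exists t
Mark each quantifier type:
  U U E U U U U E
Universal count = 6, Existential count = 2
Asked for existential (exists) quantifiers: 2

2


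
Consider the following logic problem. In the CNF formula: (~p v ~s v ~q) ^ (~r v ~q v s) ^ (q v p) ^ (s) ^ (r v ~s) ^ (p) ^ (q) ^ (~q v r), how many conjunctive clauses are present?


A CNF formula is a conjunction of clauses.
Clauses are separated by ^.
Counting the conjuncts: 8 clauses.

8


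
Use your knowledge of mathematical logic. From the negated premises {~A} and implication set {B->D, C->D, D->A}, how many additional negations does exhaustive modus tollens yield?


Initial negated facts: {~A}
Apply modus tollens to closure:
  ~A and D->A  =>  ~D
  ~D and B->D  =>  ~B
  ~D and C->D  =>  ~C
Final negated: {~A, ~B, ~C, ~D}
New negations: {~B, ~C, ~D}
Count = 3

3


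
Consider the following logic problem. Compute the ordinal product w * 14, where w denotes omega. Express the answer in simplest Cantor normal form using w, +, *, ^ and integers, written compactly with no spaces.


Compute w * 14.
Ordinal * is associative and left-distributive over +, but NOT commutative; for finite n>1, n*w = w but w*n stays w*n.
w * 14 means 14 copies of w concatenated: w*14.
Result = w*14

w*14


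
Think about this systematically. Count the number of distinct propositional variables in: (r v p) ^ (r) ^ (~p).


Identify each variable that appears in the formula.
Variables found: p, r
Count = 2

2


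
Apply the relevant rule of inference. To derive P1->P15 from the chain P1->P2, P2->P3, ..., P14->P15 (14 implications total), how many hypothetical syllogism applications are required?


With 14 implications in a chain connecting 15 propositions:
P1->P2, P2->P3, ..., P14->P15
Steps needed = (number of implications) - 1 = 14 - 1 = 13

13


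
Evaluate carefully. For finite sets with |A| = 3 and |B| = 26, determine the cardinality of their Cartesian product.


The Cartesian product A x B contains all ordered pairs (a, b).
|A x B| = |A| * |B| = 3 * 26 = 78

78


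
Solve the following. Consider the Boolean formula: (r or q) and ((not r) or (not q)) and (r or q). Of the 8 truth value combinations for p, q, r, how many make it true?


Evaluate all 8 assignments for p, q, r:
p=0, q=0, r=0: 0
p=0, q=0, r=1: 1
p=0, q=1, r=0: 1
p=0, q=1, r=1: 0
p=1, q=0, r=0: 0
p=1, q=0, r=1: 1
p=1, q=1, r=0: 1
p=1, q=1, r=1: 0
Satisfying count = 4

4


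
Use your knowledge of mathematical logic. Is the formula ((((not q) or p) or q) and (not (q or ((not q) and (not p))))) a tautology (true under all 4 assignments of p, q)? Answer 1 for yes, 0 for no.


Check all 4 assignments:
p=0, q=0: 0
p=0, q=1: 0
p=1, q=0: 1
p=1, q=1: 0
Satisfying count = 1/4.
Tautology iff count = 4: no.

0


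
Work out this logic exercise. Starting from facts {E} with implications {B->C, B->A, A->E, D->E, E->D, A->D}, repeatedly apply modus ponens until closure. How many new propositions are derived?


Initial facts: {E}
Apply modus ponens to closure:
  E and E->D  =>  D
Final known: {D, E}
New propositions: {D}
Count = 1

1


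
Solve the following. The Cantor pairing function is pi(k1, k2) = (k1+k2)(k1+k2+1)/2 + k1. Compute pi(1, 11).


k1 + k2 = 12
(k1+k2)(k1+k2+1)/2 = 12 * 13 / 2 = 78
pi = 78 + 1 = 79

79


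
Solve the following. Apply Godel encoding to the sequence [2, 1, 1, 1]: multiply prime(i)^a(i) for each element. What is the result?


Encode each element as an exponent of the corresponding prime:
  2^2 = 4
  3^1 = 3
  5^1 = 5
  7^1 = 7
Product = 4 * 3 * 5 * 7 = 420

420


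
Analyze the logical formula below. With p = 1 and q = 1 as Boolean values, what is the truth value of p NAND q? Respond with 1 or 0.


p = 1, q = 1
Operation: p NAND q
Evaluate: 1 NAND 1 = 0

0


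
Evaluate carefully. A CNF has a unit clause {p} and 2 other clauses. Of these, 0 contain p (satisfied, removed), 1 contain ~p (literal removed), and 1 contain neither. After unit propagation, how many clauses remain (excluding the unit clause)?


Satisfied (removed): 0
Shortened (remain): 1
Unchanged (remain): 1
Remaining = 1 + 1 = 2

2


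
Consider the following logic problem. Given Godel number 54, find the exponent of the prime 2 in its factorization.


Factorize 54 by dividing by 2 repeatedly.
Division steps: 2 divides 54 exactly 1 time(s).
Exponent of 2 = 1

1


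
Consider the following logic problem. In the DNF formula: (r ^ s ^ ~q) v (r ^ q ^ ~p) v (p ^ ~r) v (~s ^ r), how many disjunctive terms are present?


A DNF formula is a disjunction of terms (conjunctions).
Terms are separated by v.
Counting the disjuncts: 4 terms.

4


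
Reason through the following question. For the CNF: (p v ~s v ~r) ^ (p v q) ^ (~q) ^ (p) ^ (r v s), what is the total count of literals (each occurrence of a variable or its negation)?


Counting literals in each clause:
Clause 1: 3 literal(s)
Clause 2: 2 literal(s)
Clause 3: 1 literal(s)
Clause 4: 1 literal(s)
Clause 5: 2 literal(s)
Total = 9

9


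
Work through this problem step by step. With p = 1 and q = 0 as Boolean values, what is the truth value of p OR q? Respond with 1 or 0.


p = 1, q = 0
Operation: p OR q
Evaluate: 1 OR 0 = 1

1


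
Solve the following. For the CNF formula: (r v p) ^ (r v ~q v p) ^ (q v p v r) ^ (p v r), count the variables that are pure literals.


Check each variable for pure literal status:
p: pure positive
q: mixed (not pure)
r: pure positive
Pure literal count = 2

2


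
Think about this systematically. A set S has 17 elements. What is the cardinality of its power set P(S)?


The power set of a set with n elements has 2^n elements.
|P(S)| = 2^17 = 131072

131072


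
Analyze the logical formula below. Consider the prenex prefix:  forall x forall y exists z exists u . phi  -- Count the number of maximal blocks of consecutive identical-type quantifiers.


Quantifier-type sequence: A A E E  (A=forall, E=exists)
Group into maximal same-type runs:
  Ax2 | Ex2
Number of blocks = 2

2


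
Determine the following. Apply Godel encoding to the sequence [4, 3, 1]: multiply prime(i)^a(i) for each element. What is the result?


Encode each element as an exponent of the corresponding prime:
  2^4 = 16
  3^3 = 27
  5^1 = 5
Product = 16 * 27 * 5 = 2160

2160


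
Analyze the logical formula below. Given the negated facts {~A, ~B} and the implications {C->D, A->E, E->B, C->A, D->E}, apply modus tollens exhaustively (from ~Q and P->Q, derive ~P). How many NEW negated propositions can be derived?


Initial negated facts: {~A, ~B}
Apply modus tollens to closure:
  ~B and E->B  =>  ~E
  ~A and C->A  =>  ~C
  ~E and D->E  =>  ~D
Final negated: {~A, ~B, ~C, ~D, ~E}
New negations: {~C, ~D, ~E}
Count = 3

3


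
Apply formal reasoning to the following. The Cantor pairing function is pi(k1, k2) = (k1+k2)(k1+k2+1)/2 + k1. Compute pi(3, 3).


k1 + k2 = 6
(k1+k2)(k1+k2+1)/2 = 6 * 7 / 2 = 21
pi = 21 + 3 = 24

24


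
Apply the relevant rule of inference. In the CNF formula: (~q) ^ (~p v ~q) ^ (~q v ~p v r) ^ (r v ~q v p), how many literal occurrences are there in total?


Counting literals in each clause:
Clause 1: 1 literal(s)
Clause 2: 2 literal(s)
Clause 3: 3 literal(s)
Clause 4: 3 literal(s)
Total = 9

9


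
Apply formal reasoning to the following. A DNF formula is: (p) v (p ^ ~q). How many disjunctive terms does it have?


A DNF formula is a disjunction of terms (conjunctions).
Terms are separated by v.
Counting the disjuncts: 2 terms.

2


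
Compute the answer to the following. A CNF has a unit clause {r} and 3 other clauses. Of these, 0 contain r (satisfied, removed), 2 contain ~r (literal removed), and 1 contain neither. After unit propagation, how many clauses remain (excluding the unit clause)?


Satisfied (removed): 0
Shortened (remain): 2
Unchanged (remain): 1
Remaining = 2 + 1 = 3

3


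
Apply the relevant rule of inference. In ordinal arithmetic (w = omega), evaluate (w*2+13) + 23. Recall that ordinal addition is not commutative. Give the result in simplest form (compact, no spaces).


Compute (w*2+13) + 23.
Ordinal + is associative but NOT commutative; for finite n>0, n + w = w but w + n stays w+n.
By associativity: (w*2+13) + 23 = w*2 + (13+23) = w*2+36.
Result = w*2+36

w*2+36


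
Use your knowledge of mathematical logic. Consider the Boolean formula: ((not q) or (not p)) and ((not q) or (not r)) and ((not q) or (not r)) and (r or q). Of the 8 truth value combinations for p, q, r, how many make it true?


Evaluate all 8 assignments for p, q, r:
p=0, q=0, r=0: 0
p=0, q=0, r=1: 1
p=0, q=1, r=0: 1
p=0, q=1, r=1: 0
p=1, q=0, r=0: 0
p=1, q=0, r=1: 1
p=1, q=1, r=0: 0
p=1, q=1, r=1: 0
Satisfying count = 3

3


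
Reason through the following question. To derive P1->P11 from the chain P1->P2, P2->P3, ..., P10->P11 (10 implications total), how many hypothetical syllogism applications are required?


With 10 implications in a chain connecting 11 propositions:
P1->P2, P2->P3, ..., P10->P11
Steps needed = (number of implications) - 1 = 10 - 1 = 9

9


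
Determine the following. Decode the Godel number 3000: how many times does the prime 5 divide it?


Factorize 3000 by dividing by 5 repeatedly.
Division steps: 5 divides 3000 exactly 3 time(s).
Exponent of 5 = 3

3


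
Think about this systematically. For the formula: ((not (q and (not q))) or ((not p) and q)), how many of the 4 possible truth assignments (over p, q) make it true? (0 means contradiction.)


Check all 4 assignments:
p=0, q=0: 1
p=0, q=1: 1
p=1, q=0: 1
p=1, q=1: 1
Count of True = 4

4


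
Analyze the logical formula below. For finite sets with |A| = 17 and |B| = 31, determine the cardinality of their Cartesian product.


The Cartesian product A x B contains all ordered pairs (a, b).
|A x B| = |A| * |B| = 17 * 31 = 527

527


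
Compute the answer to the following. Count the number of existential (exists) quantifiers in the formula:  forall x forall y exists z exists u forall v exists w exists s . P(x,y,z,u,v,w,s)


Quantifier prefix: forall x forall y exists z exists u forall v exists w exists s
Mark each quantifier type:
  U U E E U E E
Universal count = 3, Existential count = 4
Asked for existential (exists) quantifiers: 4

4


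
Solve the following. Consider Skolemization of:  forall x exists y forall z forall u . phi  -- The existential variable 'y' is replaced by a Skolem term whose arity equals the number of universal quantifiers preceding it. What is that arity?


Quantifier prefix: forall x exists y forall z forall u
'y' is existentially quantified at position 2.
Universal variables preceding it: x
Skolem function arity = 1

1


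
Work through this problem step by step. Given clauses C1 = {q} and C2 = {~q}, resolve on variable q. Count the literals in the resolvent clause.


Remove q from C1 and ~q from C2.
C1 remainder: {}
C2 remainder: {}
Union (resolvent): {} (empty clause)
Resolvent has 0 literal(s).

0


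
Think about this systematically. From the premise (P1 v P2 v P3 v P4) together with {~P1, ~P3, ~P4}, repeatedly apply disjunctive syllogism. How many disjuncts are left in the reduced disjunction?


Original disjuncts (4): P1, P2, P3, P4
Negated (eliminate): ~P1, ~P3, ~P4
Remaining disjuncts: P2
Count = 4 - 3 = 1

1


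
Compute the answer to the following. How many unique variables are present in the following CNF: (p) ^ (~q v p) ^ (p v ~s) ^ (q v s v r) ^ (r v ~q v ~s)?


Identify each variable that appears in the formula.
Variables found: p, q, r, s
Count = 4

4


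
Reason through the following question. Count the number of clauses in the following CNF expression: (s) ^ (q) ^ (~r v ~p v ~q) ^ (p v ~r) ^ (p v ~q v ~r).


A CNF formula is a conjunction of clauses.
Clauses are separated by ^.
Counting the conjuncts: 5 clauses.

5


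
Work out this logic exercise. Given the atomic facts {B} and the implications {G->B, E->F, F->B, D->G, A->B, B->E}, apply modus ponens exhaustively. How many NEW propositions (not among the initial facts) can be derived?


Initial facts: {B}
Apply modus ponens to closure:
  B and B->E  =>  E
  E and E->F  =>  F
Final known: {B, E, F}
New propositions: {E, F}
Count = 2

2


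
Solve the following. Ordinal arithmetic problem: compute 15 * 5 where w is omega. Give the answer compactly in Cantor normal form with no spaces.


Compute 15 * 5.
Ordinal * is associative and left-distributive over +, but NOT commutative; for finite n>1, n*w = w but w*n stays w*n.
Both finite; ordinal * agrees with natural *: 15 * 5 = 75.
Result = 75

75


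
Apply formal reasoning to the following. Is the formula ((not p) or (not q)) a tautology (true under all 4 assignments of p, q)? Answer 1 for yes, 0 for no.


Check all 4 assignments:
p=0, q=0: 1
p=0, q=1: 1
p=1, q=0: 1
p=1, q=1: 0
Satisfying count = 3/4.
Tautology iff count = 4: no.

0


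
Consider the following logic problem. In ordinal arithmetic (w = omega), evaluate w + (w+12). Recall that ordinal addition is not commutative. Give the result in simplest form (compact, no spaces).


Compute w + (w+12).
Ordinal + is associative but NOT commutative; for finite n>0, n + w = w but w + n stays w+n.
w + (w+12) = (w+w) + 12 = w*2+12.
Result = w*2+12

w*2+12


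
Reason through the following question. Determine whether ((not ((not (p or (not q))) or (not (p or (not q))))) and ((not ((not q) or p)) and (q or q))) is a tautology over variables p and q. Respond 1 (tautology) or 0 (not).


Check all 4 assignments:
p=0, q=0: 0
p=0, q=1: 0
p=1, q=0: 0
p=1, q=1: 0
Satisfying count = 0/4.
Tautology iff count = 4: no.

0


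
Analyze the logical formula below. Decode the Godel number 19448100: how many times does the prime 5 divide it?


Factorize 19448100 by dividing by 5 repeatedly.
Division steps: 5 divides 19448100 exactly 2 time(s).
Exponent of 5 = 2

2


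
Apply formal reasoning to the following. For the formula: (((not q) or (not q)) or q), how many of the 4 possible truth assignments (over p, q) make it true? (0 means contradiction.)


Check all 4 assignments:
p=0, q=0: 1
p=0, q=1: 1
p=1, q=0: 1
p=1, q=1: 1
Count of True = 4

4


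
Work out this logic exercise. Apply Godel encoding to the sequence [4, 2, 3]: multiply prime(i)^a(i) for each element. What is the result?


Encode each element as an exponent of the corresponding prime:
  2^4 = 16
  3^2 = 9
  5^3 = 125
Product = 16 * 9 * 125 = 18000

18000


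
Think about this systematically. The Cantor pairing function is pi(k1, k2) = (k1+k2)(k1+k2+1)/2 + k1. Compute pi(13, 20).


k1 + k2 = 33
(k1+k2)(k1+k2+1)/2 = 33 * 34 / 2 = 561
pi = 561 + 13 = 574

574


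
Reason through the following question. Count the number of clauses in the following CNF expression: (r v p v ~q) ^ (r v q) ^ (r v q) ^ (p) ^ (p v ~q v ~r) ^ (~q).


A CNF formula is a conjunction of clauses.
Clauses are separated by ^.
Counting the conjuncts: 6 clauses.

6


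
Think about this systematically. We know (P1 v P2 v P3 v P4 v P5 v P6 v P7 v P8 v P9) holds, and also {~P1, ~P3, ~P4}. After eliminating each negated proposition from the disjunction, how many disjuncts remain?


Original disjuncts (9): P1, P2, P3, P4, P5, P6, P7, P8, P9
Negated (eliminate): ~P1, ~P3, ~P4
Remaining disjuncts: P2, P5, P6, P7, P8, P9
Count = 9 - 3 = 6

6


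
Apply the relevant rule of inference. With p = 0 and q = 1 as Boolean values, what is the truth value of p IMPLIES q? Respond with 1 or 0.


p = 0, q = 1
Operation: p IMPLIES q
Evaluate: 0 IMPLIES 1 = 1

1


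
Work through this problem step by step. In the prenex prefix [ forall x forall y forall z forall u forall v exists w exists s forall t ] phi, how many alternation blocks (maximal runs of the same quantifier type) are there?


Quantifier-type sequence: A A A A A E E A  (A=forall, E=exists)
Group into maximal same-type runs:
  Ax5 | Ex2 | Ax1
Number of blocks = 3

3


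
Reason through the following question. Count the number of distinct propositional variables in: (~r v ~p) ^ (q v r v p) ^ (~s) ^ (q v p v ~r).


Identify each variable that appears in the formula.
Variables found: p, q, r, s
Count = 4

4


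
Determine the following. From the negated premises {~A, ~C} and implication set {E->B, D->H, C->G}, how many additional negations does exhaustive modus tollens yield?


Initial negated facts: {~A, ~C}
Apply modus tollens to closure:
  (no implication fires)
Final negated: {~A, ~C}
New negations: {(none)}
Count = 0

0


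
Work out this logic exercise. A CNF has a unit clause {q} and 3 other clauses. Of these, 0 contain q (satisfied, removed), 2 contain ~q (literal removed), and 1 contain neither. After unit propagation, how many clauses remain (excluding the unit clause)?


Satisfied (removed): 0
Shortened (remain): 2
Unchanged (remain): 1
Remaining = 2 + 1 = 3

3


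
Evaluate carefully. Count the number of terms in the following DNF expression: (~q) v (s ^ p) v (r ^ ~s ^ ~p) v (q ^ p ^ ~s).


A DNF formula is a disjunction of terms (conjunctions).
Terms are separated by v.
Counting the disjuncts: 4 terms.

4


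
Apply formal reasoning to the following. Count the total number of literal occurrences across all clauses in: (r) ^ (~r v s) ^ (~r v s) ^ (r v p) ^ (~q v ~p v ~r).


Counting literals in each clause:
Clause 1: 1 literal(s)
Clause 2: 2 literal(s)
Clause 3: 2 literal(s)
Clause 4: 2 literal(s)
Clause 5: 3 literal(s)
Total = 10

10


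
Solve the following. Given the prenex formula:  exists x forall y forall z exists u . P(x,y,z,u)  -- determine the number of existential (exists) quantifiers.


Quantifier prefix: exists x forall y forall z exists u
Mark each quantifier type:
  E U U E
Universal count = 2, Existential count = 2
Asked for existential (exists) quantifiers: 2

2
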